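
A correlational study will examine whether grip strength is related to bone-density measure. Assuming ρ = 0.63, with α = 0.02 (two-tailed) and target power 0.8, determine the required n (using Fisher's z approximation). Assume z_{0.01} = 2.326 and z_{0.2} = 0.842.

n = 22

Fisher's z: C = ½·ln((1+r)/(1−r)) = ½·ln(4.4054) = 0.7414.
n = ((z_{α/2} + z_β)/C)² + 3.
(2.326 + 0.842) / 0.7414 = 3.168 / 0.7414 = 4.273.
n = 4.273² + 3 = 18.26 + 3 = 21.3.
Round up.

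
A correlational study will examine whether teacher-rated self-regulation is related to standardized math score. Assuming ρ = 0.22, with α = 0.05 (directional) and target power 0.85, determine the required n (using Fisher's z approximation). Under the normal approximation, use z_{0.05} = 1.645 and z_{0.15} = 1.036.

Fisher's z: C = ½·ln((1+r)/(1−r)) = ½·ln(1.5641) = 0.2237.
n = ((z_{α} + z_β)/C)² + 3.
(1.645 + 1.036) / 0.2237 = 2.681 / 0.2237 = 11.985.
n = 11.985² + 3 = 143.64 + 3 = 146.6.
Round up.

n = 147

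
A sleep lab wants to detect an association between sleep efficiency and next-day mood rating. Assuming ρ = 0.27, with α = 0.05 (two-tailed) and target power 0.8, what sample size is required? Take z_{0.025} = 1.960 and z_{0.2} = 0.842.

Fisher's z: C = ½·ln((1+r)/(1−r)) = ½·ln(1.7397) = 0.2769.
n = ((z_{α/2} + z_β)/C)² + 3.
(1.960 + 0.842) / 0.2769 = 2.802 / 0.2769 = 10.119.
n = 10.119² + 3 = 102.40 + 3 = 105.4.
Round up.

n = 106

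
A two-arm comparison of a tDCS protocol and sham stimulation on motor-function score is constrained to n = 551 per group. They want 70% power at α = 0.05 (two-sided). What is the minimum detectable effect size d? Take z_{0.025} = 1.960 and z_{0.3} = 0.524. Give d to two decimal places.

For two independent groups of n = 551 each: d_min = (z_{α/2} + z_β)·√(2/n).
z-sum = 1.960 + 0.524 = 2.484.
d_min = 2.484 × √(2/551) = 2.484 × 0.0602 = 0.150.

d_min ≈ 0.15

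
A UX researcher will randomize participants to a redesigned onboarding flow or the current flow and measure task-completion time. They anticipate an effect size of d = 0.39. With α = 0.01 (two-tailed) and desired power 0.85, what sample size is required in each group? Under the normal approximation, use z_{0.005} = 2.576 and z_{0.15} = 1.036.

n = 172 per group

For two independent groups with equal n: n = 2·((z_{α/2} + z_β) / d)².
z_{α/2} + z_β = 2.576 + 1.036 = 3.612.
n = 2 × (3.612 / 0.39)² = 2 × 9.262² = 2 × 85.78 = 171.6.
Round up to the next whole participant.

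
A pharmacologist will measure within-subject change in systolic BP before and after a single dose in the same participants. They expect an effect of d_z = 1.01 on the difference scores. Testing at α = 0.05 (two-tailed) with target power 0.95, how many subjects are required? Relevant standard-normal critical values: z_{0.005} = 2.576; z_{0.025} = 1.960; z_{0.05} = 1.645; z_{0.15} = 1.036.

For a paired (one-sample on differences) test: n = ((z_{α/2} + z_β) / d)².
z_{α/2} + z_β = 1.960 + 1.645 = 3.605.
n = (3.605 / 1.01)² = 3.569² = 12.74.
Round up.

n = 13 pairs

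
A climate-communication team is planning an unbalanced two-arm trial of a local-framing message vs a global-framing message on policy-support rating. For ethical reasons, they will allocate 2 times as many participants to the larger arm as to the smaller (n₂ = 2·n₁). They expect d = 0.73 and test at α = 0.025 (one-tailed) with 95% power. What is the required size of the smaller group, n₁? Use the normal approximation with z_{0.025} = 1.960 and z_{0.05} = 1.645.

n₁ = 37

With allocation ratio k = n₂/n₁ = 2, Var(x̄₁−x̄₂) = σ²(1/n₁ + 1/(k·n₁)) = σ²·(k+1)/(k·n₁).
So n₁ = (1 + 1/k)·((z_{α} + z_β)/d)² = 1.500 × (3.605/0.73)².
n₁ = 1.500 × 24.39 = 36.6.
Round up: n₁ = 37, giving n₂ = 2 × 37 = 74.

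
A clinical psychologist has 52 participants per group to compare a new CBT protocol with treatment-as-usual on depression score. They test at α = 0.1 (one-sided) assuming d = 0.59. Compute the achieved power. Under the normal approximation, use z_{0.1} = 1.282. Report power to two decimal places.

For two equal groups, power = Φ(d·√(n/2) − z_{α}).
d·√(n/2) = 0.59 × √(52/2) = 0.59 × 5.099 = 3.008.
z_β = 3.008 − 1.282 = 1.726.
Power = Φ(1.726) = 0.958.

power ≈ 0.96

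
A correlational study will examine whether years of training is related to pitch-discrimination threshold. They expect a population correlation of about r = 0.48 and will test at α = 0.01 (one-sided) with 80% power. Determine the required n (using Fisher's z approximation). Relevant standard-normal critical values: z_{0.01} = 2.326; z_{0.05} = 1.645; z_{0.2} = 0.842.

n = 40

Fisher's z: C = ½·ln((1+r)/(1−r)) = ½·ln(2.8462) = 0.5230.
n = ((z_{α} + z_β)/C)² + 3.
(2.326 + 0.842) / 0.5230 = 3.168 / 0.5230 = 6.057.
n = 6.057² + 3 = 36.69 + 3 = 39.7.
Round up.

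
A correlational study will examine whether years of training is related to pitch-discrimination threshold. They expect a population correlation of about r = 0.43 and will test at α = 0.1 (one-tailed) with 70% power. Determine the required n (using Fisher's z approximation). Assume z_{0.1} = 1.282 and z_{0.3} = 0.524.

Fisher's z: C = ½·ln((1+r)/(1−r)) = ½·ln(2.5088) = 0.4599.
n = ((z_{α} + z_β)/C)² + 3.
(1.282 + 0.524) / 0.4599 = 1.806 / 0.4599 = 3.927.
n = 3.927² + 3 = 15.42 + 3 = 18.4.
Round up.

n = 19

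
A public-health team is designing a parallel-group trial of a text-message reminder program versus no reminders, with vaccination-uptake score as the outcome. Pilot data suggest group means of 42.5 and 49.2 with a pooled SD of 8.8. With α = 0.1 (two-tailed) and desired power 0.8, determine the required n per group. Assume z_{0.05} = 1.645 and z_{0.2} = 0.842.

n = 22 per group

Cohen's d = |M₁ − M₂| / SD_pooled = |42.5 − 49.2| / 8.8 = 6.7 / 8.8 = 0.761.
For two independent groups with equal n: n = 2·((z_{α/2} + z_β) / d)².
z_{α/2} + z_β = 1.645 + 0.842 = 2.487.
n = 2 × (2.487 / 0.761)² = 2 × 3.268² = 2 × 10.68 = 21.4.
Round up to the next whole participant.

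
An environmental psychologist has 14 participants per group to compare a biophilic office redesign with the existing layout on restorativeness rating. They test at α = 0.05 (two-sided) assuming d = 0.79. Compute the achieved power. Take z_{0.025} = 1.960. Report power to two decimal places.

For two equal groups, power = Φ(d·√(n/2) − z_{α/2}).
d·√(n/2) = 0.79 × √(14/2) = 0.79 × 2.646 = 2.090.
z_β = 2.090 − 1.960 = 0.130.
Power = Φ(0.130) = 0.552.

power ≈ 0.55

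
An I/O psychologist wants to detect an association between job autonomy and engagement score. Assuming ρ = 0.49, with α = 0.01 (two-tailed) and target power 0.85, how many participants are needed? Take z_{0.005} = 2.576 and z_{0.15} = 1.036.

n = 49

Fisher's z: C = ½·ln((1+r)/(1−r)) = ½·ln(2.9216) = 0.5361.
n = ((z_{α/2} + z_β)/C)² + 3.
(2.576 + 1.036) / 0.5361 = 3.612 / 0.5361 = 6.738.
n = 6.738² + 3 = 45.39 + 3 = 48.4.
Round up.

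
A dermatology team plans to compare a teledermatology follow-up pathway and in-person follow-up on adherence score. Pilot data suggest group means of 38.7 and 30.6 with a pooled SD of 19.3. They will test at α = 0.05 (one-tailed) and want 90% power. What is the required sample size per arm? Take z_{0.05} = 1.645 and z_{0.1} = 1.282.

n = 98 per group

Cohen's d = |M₁ − M₂| / SD_pooled = |38.7 − 30.6| / 19.3 = 8.1 / 19.3 = 0.420.
For two independent groups with equal n: n = 2·((z_{α} + z_β) / d)².
z_{α} + z_β = 1.645 + 1.282 = 2.927.
n = 2 × (2.927 / 0.420)² = 2 × 6.969² = 2 × 48.57 = 97.1.
Round up to the next whole participant.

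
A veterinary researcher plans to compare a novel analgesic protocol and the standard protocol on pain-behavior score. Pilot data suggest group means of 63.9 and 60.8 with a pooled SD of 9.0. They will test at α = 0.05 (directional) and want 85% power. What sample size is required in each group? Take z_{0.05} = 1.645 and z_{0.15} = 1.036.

n = 122 per group

Cohen's d = |M₁ − M₂| / SD_pooled = |63.9 − 60.8| / 9.0 = 3.1 / 9.0 = 0.344.
For two independent groups with equal n: n = 2·((z_{α} + z_β) / d)².
z_{α} + z_β = 1.645 + 1.036 = 2.681.
n = 2 × (2.681 / 0.344)² = 2 × 7.794² = 2 × 60.74 = 121.5.
Round up to the next whole participant.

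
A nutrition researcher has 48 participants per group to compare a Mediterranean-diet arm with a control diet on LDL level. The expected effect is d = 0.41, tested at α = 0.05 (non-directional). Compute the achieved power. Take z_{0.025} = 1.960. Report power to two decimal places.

For two equal groups, power = Φ(d·√(n/2) − z_{α/2}).
d·√(n/2) = 0.41 × √(48/2) = 0.41 × 4.899 = 2.009.
z_β = 2.009 − 1.960 = 0.049.
Power = Φ(0.049) = 0.519.

power ≈ 0.52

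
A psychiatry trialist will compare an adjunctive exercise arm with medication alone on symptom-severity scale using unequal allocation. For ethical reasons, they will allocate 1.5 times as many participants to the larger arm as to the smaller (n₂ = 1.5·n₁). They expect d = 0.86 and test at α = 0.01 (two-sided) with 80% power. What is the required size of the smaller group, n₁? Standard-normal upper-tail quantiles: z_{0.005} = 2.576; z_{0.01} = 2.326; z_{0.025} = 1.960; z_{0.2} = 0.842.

n₁ = 27

With allocation ratio k = n₂/n₁ = 1.5, Var(x̄₁−x̄₂) = σ²(1/n₁ + 1/(k·n₁)) = σ²·(k+1)/(k·n₁).
So n₁ = (1 + 1/k)·((z_{α/2} + z_β)/d)² = 1.667 × (3.418/0.86)².
n₁ = 1.667 × 15.80 = 26.3.
Round up: n₁ = 27, giving n₂ = ⌈1.5 × 27⌉ = ⌈40.5⌉ = 41.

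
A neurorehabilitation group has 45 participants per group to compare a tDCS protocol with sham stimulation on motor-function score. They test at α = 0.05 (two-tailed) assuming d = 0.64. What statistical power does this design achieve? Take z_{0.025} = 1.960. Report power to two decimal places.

power ≈ 0.86

For two equal groups, power = Φ(d·√(n/2) − z_{α/2}).
d·√(n/2) = 0.64 × √(45/2) = 0.64 × 4.743 = 3.036.
z_β = 3.036 − 1.960 = 1.076.
Power = Φ(1.076) = 0.859.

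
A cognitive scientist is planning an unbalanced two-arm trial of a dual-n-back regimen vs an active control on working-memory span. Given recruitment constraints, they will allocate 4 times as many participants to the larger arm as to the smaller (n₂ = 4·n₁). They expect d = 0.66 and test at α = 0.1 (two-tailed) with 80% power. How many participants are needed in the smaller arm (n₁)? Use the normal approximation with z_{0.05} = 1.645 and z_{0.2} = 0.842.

n₁ = 18

With allocation ratio k = n₂/n₁ = 4, Var(x̄₁−x̄₂) = σ²(1/n₁ + 1/(k·n₁)) = σ²·(k+1)/(k·n₁).
So n₁ = (1 + 1/k)·((z_{α/2} + z_β)/d)² = 1.250 × (2.487/0.66)².
n₁ = 1.250 × 14.20 = 17.7.
Round up: n₁ = 18, giving n₂ = 4 × 18 = 72.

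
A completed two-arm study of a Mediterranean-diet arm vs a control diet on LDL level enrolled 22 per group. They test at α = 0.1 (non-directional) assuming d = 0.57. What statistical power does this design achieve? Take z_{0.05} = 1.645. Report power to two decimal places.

For two equal groups, power = Φ(d·√(n/2) − z_{α/2}).
d·√(n/2) = 0.57 × √(22/2) = 0.57 × 3.317 = 1.890.
z_β = 1.890 − 1.645 = 0.245.
Power = Φ(0.245) = 0.597.

power ≈ 0.60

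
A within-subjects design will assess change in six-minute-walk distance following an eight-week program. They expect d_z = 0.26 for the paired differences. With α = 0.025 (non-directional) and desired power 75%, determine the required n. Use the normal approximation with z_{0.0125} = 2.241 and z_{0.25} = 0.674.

n = 126 pairs

For a paired (one-sample on differences) test: n = ((z_{α/2} + z_β) / d)².
z_{α/2} + z_β = 2.241 + 0.674 = 2.915.
n = (2.915 / 0.26)² = 11.212² = 125.70.
Round up.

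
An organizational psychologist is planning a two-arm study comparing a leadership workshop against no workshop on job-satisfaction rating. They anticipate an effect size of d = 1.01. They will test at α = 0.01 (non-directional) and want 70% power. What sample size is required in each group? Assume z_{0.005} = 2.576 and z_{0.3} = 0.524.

For two independent groups with equal n: n = 2·((z_{α/2} + z_β) / d)².
z_{α/2} + z_β = 2.576 + 0.524 = 3.100.
n = 2 × (3.100 / 1.01)² = 2 × 3.069² = 2 × 9.42 = 18.8.
Round up to the next whole participant.

n = 19 per group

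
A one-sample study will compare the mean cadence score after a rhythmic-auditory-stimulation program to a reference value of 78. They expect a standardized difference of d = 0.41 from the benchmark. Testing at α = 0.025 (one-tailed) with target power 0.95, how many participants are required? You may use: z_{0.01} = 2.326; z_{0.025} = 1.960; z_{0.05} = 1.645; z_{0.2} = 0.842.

n = 78

For a one-sample test: n = ((z_{α} + z_β) / d)².
z_{α} + z_β = 1.960 + 1.645 = 3.605.
n = (3.605 / 0.41)² = 8.793² = 77.31.
Round up.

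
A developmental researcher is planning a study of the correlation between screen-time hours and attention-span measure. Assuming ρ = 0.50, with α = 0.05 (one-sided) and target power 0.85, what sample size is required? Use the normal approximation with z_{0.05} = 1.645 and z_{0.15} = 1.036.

n = 27

Fisher's z: C = ½·ln((1+r)/(1−r)) = ½·ln(3.0000) = 0.5493.
n = ((z_{α} + z_β)/C)² + 3.
(1.645 + 1.036) / 0.5493 = 2.681 / 0.5493 = 4.881.
n = 4.881² + 3 = 23.82 + 3 = 26.8.
Round up.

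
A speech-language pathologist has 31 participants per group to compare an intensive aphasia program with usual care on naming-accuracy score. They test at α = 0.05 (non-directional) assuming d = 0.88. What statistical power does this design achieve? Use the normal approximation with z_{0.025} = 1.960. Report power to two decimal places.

power ≈ 0.93

For two equal groups, power = Φ(d·√(n/2) − z_{α/2}).
d·√(n/2) = 0.88 × √(31/2) = 0.88 × 3.937 = 3.465.
z_β = 3.465 − 1.960 = 1.505.
Power = Φ(1.505) = 0.934.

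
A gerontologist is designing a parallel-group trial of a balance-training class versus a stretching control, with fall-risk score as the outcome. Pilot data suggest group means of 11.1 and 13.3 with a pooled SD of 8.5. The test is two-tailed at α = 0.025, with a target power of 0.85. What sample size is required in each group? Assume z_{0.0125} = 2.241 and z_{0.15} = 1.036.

n = 321 per group

Cohen's d = |M₁ − M₂| / SD_pooled = |11.1 − 13.3| / 8.5 = 2.2 / 8.5 = 0.259.
For two independent groups with equal n: n = 2·((z_{α/2} + z_β) / d)².
z_{α/2} + z_β = 2.241 + 1.036 = 3.277.
n = 2 × (3.277 / 0.259)² = 2 × 12.653² = 2 × 160.09 = 320.2.
Round up to the next whole participant.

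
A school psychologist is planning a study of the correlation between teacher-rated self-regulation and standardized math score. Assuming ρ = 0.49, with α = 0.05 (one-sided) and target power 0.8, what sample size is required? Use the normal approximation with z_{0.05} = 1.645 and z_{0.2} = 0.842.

Fisher's z: C = ½·ln((1+r)/(1−r)) = ½·ln(2.9216) = 0.5361.
n = ((z_{α} + z_β)/C)² + 3.
(1.645 + 0.842) / 0.5361 = 2.487 / 0.5361 = 4.639.
n = 4.639² + 3 = 21.52 + 3 = 24.5.
Round up.

n = 25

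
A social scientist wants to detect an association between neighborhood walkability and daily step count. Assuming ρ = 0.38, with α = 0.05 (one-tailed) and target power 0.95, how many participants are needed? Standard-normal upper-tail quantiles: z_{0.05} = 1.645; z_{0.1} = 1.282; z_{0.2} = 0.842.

n = 71

Fisher's z: C = ½·ln((1+r)/(1−r)) = ½·ln(2.2258) = 0.4001.
n = ((z_{α} + z_β)/C)² + 3.
(1.645 + 1.645) / 0.4001 = 3.290 / 0.4001 = 8.223.
n = 8.223² + 3 = 67.62 + 3 = 70.6.
Round up.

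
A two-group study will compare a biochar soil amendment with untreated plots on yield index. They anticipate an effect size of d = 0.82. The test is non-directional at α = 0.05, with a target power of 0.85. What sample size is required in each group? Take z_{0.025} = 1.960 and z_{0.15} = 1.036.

For two independent groups with equal n: n = 2·((z_{α/2} + z_β) / d)².
z_{α/2} + z_β = 1.960 + 1.036 = 2.996.
n = 2 × (2.996 / 0.82)² = 2 × 3.654² = 2 × 13.35 = 26.7.
Round up to the next whole participant.

n = 27 per group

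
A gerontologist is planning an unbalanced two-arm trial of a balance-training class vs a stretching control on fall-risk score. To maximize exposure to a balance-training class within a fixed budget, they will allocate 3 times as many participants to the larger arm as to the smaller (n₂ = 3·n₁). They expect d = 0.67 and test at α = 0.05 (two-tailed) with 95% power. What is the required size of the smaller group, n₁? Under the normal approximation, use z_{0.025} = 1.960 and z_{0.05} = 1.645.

n₁ = 39

With allocation ratio k = n₂/n₁ = 3, Var(x̄₁−x̄₂) = σ²(1/n₁ + 1/(k·n₁)) = σ²·(k+1)/(k·n₁).
So n₁ = (1 + 1/k)·((z_{α/2} + z_β)/d)² = 1.333 × (3.605/0.67)².
n₁ = 1.333 × 28.95 = 38.6.
Round up: n₁ = 39, giving n₂ = 3 × 39 = 117.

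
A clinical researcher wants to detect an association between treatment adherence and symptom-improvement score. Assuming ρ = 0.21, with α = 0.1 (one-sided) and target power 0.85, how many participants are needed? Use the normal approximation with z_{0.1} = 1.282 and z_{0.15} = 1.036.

Fisher's z: C = ½·ln((1+r)/(1−r)) = ½·ln(1.5316) = 0.2132.
n = ((z_{α} + z_β)/C)² + 3.
(1.282 + 1.036) / 0.2132 = 2.318 / 0.2132 = 10.872.
n = 10.872² + 3 = 118.21 + 3 = 121.2.
Round up.

n = 122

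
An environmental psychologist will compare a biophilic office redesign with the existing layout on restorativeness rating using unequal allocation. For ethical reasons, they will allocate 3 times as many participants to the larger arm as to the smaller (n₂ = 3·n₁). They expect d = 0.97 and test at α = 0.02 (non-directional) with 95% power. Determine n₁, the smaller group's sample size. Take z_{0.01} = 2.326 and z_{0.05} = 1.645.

n₁ = 23

With allocation ratio k = n₂/n₁ = 3, Var(x̄₁−x̄₂) = σ²(1/n₁ + 1/(k·n₁)) = σ²·(k+1)/(k·n₁).
So n₁ = (1 + 1/k)·((z_{α/2} + z_β)/d)² = 1.333 × (3.971/0.97)².
n₁ = 1.333 × 16.76 = 22.3.
Round up: n₁ = 23, giving n₂ = 3 × 23 = 69.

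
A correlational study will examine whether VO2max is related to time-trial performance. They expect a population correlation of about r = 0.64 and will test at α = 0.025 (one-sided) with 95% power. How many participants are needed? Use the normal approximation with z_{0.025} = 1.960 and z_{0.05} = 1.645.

n = 26

Fisher's z: C = ½·ln((1+r)/(1−r)) = ½·ln(4.5556) = 0.7582.
n = ((z_{α} + z_β)/C)² + 3.
(1.960 + 1.645) / 0.7582 = 3.605 / 0.7582 = 4.755.
n = 4.755² + 3 = 22.61 + 3 = 25.6.
Round up.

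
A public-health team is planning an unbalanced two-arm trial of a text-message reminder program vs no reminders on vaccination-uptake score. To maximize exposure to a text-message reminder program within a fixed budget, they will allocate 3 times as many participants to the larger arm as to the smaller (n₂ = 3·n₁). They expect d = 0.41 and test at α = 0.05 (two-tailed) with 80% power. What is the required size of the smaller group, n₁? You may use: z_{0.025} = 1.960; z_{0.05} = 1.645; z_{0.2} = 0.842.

n₁ = 63

With allocation ratio k = n₂/n₁ = 3, Var(x̄₁−x̄₂) = σ²(1/n₁ + 1/(k·n₁)) = σ²·(k+1)/(k·n₁).
So n₁ = (1 + 1/k)·((z_{α/2} + z_β)/d)² = 1.333 × (2.802/0.41)².
n₁ = 1.333 × 46.71 = 62.3.
Round up: n₁ = 63, giving n₂ = 3 × 63 = 189.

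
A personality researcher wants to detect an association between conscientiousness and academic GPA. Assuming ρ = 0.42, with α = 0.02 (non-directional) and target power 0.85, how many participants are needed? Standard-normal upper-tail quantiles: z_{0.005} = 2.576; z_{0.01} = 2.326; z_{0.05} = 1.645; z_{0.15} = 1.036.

Fisher's z: C = ½·ln((1+r)/(1−r)) = ½·ln(2.4483) = 0.4477.
n = ((z_{α/2} + z_β)/C)² + 3.
(2.326 + 1.036) / 0.4477 = 3.362 / 0.4477 = 7.509.
n = 7.509² + 3 = 56.39 + 3 = 59.4.
Round up.

n = 60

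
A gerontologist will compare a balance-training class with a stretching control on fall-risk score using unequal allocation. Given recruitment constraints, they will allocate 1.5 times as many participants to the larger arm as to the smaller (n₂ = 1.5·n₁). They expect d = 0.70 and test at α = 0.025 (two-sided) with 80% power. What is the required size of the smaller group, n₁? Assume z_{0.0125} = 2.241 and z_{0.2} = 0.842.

With allocation ratio k = n₂/n₁ = 1.5, Var(x̄₁−x̄₂) = σ²(1/n₁ + 1/(k·n₁)) = σ²·(k+1)/(k·n₁).
So n₁ = (1 + 1/k)·((z_{α/2} + z_β)/d)² = 1.667 × (3.083/0.70)².
n₁ = 1.667 × 19.40 = 32.3.
Round up: n₁ = 33, giving n₂ = ⌈1.5 × 33⌉ = ⌈49.5⌉ = 50.

n₁ = 33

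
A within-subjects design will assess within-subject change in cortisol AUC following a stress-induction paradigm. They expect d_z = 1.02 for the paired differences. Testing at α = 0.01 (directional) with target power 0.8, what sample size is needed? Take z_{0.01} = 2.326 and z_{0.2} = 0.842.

n = 10 pairs

For a paired (one-sample on differences) test: n = ((z_{α} + z_β) / d)².
z_{α} + z_β = 2.326 + 0.842 = 3.168.
n = (3.168 / 1.02)² = 3.106² = 9.65.
Round up.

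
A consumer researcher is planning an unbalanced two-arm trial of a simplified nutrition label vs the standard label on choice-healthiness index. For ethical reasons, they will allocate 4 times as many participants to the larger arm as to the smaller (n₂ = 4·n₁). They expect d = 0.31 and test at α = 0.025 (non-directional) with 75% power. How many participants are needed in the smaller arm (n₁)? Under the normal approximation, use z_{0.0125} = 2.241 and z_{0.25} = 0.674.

With allocation ratio k = n₂/n₁ = 4, Var(x̄₁−x̄₂) = σ²(1/n₁ + 1/(k·n₁)) = σ²·(k+1)/(k·n₁).
So n₁ = (1 + 1/k)·((z_{α/2} + z_β)/d)² = 1.250 × (2.915/0.31)².
n₁ = 1.250 × 88.42 = 110.5.
Round up: n₁ = 111, giving n₂ = 4 × 111 = 444.

n₁ = 111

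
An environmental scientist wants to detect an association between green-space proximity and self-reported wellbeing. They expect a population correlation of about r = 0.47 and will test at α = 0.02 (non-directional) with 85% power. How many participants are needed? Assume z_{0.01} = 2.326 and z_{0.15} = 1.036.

Fisher's z: C = ½·ln((1+r)/(1−r)) = ½·ln(2.7736) = 0.5101.
n = ((z_{α/2} + z_β)/C)² + 3.
(2.326 + 1.036) / 0.5101 = 3.362 / 0.5101 = 6.591.
n = 6.591² + 3 = 43.44 + 3 = 46.4.
Round up.

n = 47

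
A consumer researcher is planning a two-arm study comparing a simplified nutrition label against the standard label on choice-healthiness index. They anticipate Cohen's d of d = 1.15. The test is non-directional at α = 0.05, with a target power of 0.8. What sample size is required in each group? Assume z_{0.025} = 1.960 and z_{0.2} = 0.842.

For two independent groups with equal n: n = 2·((z_{α/2} + z_β) / d)².
z_{α/2} + z_β = 1.960 + 0.842 = 2.802.
n = 2 × (2.802 / 1.15)² = 2 × 2.437² = 2 × 5.94 = 11.9.
Round up to the next whole participant.

n = 12 per group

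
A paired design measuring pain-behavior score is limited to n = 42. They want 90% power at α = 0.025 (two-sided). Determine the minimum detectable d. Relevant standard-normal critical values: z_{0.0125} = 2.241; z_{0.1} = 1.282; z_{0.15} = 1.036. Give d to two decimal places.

For a single sample (or paired design) of n = 42: d_min = (z_{α/2} + z_β)/√n.
z-sum = 2.241 + 1.282 = 3.523.
d_min = 3.523 / √42 = 3.523 / 6.481 = 0.544.

d_min ≈ 0.54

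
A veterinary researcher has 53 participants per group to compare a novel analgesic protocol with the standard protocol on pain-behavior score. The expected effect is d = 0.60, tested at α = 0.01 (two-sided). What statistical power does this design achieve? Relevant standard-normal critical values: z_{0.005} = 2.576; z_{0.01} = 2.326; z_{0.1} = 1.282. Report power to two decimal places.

For two equal groups, power = Φ(d·√(n/2) − z_{α/2}).
d·√(n/2) = 0.60 × √(53/2) = 0.60 × 5.148 = 3.089.
z_β = 3.089 − 2.576 = 0.513.
Power = Φ(0.513) = 0.696.

power ≈ 0.70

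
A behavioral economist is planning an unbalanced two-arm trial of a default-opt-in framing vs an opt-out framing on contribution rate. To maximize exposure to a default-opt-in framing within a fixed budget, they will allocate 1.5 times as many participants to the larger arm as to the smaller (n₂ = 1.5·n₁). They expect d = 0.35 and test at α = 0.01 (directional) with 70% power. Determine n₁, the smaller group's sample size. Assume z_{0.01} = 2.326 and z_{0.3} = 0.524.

With allocation ratio k = n₂/n₁ = 1.5, Var(x̄₁−x̄₂) = σ²(1/n₁ + 1/(k·n₁)) = σ²·(k+1)/(k·n₁).
So n₁ = (1 + 1/k)·((z_{α} + z_β)/d)² = 1.667 × (2.850/0.35)².
n₁ = 1.667 × 66.31 = 110.5.
Round up: n₁ = 111, giving n₂ = ⌈1.5 × 111⌉ = ⌈166.5⌉ = 167.

n₁ = 111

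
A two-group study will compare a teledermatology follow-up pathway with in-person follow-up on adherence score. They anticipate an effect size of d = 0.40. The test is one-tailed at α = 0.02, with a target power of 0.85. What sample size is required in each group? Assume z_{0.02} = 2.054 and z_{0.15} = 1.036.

n = 120 per group

For two independent groups with equal n: n = 2·((z_{α} + z_β) / d)².
z_{α} + z_β = 2.054 + 1.036 = 3.090.
n = 2 × (3.090 / 0.40)² = 2 × 7.725² = 2 × 59.68 = 119.4.
Round up to the next whole participant.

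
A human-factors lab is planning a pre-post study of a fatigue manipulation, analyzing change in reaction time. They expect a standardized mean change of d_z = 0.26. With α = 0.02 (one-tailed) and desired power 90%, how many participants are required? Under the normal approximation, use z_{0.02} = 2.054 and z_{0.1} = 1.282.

n = 165 pairs

For a paired (one-sample on differences) test: n = ((z_{α} + z_β) / d)².
z_{α} + z_β = 2.054 + 1.282 = 3.336.
n = (3.336 / 0.26)² = 12.831² = 164.63.
Round up.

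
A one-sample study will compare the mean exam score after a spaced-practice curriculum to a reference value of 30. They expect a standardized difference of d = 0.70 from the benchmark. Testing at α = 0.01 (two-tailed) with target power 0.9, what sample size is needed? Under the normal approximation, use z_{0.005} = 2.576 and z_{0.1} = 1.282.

n = 31

For a one-sample test: n = ((z_{α/2} + z_β) / d)².
z_{α/2} + z_β = 2.576 + 1.282 = 3.858.
n = (3.858 / 0.70)² = 5.511² = 30.38.
Round up.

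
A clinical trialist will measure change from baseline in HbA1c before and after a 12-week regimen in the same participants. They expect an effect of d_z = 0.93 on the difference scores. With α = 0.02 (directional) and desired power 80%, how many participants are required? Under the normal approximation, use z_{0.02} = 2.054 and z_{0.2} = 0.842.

n = 10 pairs

For a paired (one-sample on differences) test: n = ((z_{α} + z_β) / d)².
z_{α} + z_β = 2.054 + 0.842 = 2.896.
n = (2.896 / 0.93)² = 3.114² = 9.70.
Round up.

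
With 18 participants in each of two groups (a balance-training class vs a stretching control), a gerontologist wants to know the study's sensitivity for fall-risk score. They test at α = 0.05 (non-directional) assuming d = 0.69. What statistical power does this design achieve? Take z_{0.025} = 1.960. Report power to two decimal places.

For two equal groups, power = Φ(d·√(n/2) − z_{α/2}).
d·√(n/2) = 0.69 × √(18/2) = 0.69 × 3.000 = 2.070.
z_β = 2.070 − 1.960 = 0.110.
Power = Φ(0.110) = 0.544.

power ≈ 0.54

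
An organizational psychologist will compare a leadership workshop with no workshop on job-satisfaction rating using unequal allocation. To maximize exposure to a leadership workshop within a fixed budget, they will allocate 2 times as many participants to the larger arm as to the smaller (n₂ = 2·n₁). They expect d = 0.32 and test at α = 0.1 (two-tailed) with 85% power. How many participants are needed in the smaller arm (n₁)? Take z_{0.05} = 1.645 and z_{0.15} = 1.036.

n₁ = 106

With allocation ratio k = n₂/n₁ = 2, Var(x̄₁−x̄₂) = σ²(1/n₁ + 1/(k·n₁)) = σ²·(k+1)/(k·n₁).
So n₁ = (1 + 1/k)·((z_{α/2} + z_β)/d)² = 1.500 × (2.681/0.32)².
n₁ = 1.500 × 70.19 = 105.3.
Round up: n₁ = 106, giving n₂ = 2 × 106 = 212.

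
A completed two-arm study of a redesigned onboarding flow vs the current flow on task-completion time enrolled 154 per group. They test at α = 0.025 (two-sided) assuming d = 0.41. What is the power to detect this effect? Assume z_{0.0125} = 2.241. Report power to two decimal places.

power ≈ 0.91

For two equal groups, power = Φ(d·√(n/2) − z_{α/2}).
d·√(n/2) = 0.41 × √(154/2) = 0.41 × 8.775 = 3.598.
z_β = 3.598 − 2.241 = 1.357.
Power = Φ(1.357) = 0.913.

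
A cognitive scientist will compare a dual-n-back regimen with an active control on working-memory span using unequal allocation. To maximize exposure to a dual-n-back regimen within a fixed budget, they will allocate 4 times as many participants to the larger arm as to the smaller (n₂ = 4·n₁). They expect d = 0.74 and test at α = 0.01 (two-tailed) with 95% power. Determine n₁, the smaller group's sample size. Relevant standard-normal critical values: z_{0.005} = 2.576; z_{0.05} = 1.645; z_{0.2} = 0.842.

n₁ = 41

With allocation ratio k = n₂/n₁ = 4, Var(x̄₁−x̄₂) = σ²(1/n₁ + 1/(k·n₁)) = σ²·(k+1)/(k·n₁).
So n₁ = (1 + 1/k)·((z_{α/2} + z_β)/d)² = 1.250 × (4.221/0.74)².
n₁ = 1.250 × 32.54 = 40.7.
Round up: n₁ = 41, giving n₂ = 4 × 41 = 164.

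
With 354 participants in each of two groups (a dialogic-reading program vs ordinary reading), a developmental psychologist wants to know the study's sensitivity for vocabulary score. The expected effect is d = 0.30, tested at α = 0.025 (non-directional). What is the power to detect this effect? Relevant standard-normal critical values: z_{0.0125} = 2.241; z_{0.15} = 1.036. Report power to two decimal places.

For two equal groups, power = Φ(d·√(n/2) − z_{α/2}).
d·√(n/2) = 0.30 × √(354/2) = 0.30 × 13.304 = 3.991.
z_β = 3.991 − 2.241 = 1.750.
Power = Φ(1.750) = 0.960.

power ≈ 0.96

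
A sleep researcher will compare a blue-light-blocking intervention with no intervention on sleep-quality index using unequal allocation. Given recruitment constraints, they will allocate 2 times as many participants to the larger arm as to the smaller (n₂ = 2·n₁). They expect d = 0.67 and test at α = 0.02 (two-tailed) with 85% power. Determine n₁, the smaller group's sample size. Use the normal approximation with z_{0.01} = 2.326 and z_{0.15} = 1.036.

n₁ = 38

With allocation ratio k = n₂/n₁ = 2, Var(x̄₁−x̄₂) = σ²(1/n₁ + 1/(k·n₁)) = σ²·(k+1)/(k·n₁).
So n₁ = (1 + 1/k)·((z_{α/2} + z_β)/d)² = 1.500 × (3.362/0.67)².
n₁ = 1.500 × 25.18 = 37.8.
Round up: n₁ = 38, giving n₂ = 2 × 38 = 76.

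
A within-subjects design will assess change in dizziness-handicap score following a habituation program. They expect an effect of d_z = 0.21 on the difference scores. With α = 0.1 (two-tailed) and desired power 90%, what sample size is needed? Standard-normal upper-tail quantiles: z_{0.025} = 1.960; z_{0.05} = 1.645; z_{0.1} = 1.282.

For a paired (one-sample on differences) test: n = ((z_{α/2} + z_β) / d)².
z_{α/2} + z_β = 1.645 + 1.282 = 2.927.
n = (2.927 / 0.21)² = 13.938² = 194.27.
Round up.

n = 195 pairs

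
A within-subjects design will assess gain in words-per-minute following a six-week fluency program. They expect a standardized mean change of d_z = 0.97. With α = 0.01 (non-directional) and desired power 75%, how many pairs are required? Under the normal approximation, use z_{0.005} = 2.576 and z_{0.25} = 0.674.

n = 12 pairs

For a paired (one-sample on differences) test: n = ((z_{α/2} + z_β) / d)².
z_{α/2} + z_β = 2.576 + 0.674 = 3.250.
n = (3.250 / 0.97)² = 3.351² = 11.23.
Round up.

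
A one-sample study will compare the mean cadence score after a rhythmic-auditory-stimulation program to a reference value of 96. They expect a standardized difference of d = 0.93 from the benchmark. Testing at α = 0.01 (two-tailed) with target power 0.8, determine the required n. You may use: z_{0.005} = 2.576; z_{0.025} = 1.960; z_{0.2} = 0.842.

For a one-sample test: n = ((z_{α/2} + z_β) / d)².
z_{α/2} + z_β = 2.576 + 0.842 = 3.418.
n = (3.418 / 0.93)² = 3.675² = 13.51.
Round up.

n = 14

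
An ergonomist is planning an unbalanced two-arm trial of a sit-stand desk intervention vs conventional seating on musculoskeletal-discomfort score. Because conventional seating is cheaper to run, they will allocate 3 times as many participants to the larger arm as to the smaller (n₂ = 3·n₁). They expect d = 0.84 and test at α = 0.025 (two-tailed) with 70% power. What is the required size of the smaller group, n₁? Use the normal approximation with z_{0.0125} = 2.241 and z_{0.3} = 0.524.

With allocation ratio k = n₂/n₁ = 3, Var(x̄₁−x̄₂) = σ²(1/n₁ + 1/(k·n₁)) = σ²·(k+1)/(k·n₁).
So n₁ = (1 + 1/k)·((z_{α/2} + z_β)/d)² = 1.333 × (2.765/0.84)².
n₁ = 1.333 × 10.84 = 14.4.
Round up: n₁ = 15, giving n₂ = 3 × 15 = 45.

n₁ = 15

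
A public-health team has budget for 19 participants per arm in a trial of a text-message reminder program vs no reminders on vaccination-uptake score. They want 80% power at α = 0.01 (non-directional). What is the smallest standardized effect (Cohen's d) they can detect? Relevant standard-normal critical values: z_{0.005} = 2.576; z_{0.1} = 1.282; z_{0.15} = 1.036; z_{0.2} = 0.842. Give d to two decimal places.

d_min ≈ 1.11

For two independent groups of n = 19 each: d_min = (z_{α/2} + z_β)·√(2/n).
z-sum = 2.576 + 0.842 = 3.418.
d_min = 3.418 × √(2/19) = 3.418 × 0.3244 = 1.109.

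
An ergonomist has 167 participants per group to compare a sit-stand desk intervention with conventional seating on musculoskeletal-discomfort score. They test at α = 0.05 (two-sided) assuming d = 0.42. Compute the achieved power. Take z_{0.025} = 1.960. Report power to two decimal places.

For two equal groups, power = Φ(d·√(n/2) − z_{α/2}).
d·√(n/2) = 0.42 × √(167/2) = 0.42 × 9.138 = 3.838.
z_β = 3.838 − 1.960 = 1.878.
Power = Φ(1.878) = 0.970.

power ≈ 0.97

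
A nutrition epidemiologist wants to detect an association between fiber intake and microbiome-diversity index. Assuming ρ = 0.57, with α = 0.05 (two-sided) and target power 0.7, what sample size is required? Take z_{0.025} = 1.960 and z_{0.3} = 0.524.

Fisher's z: C = ½·ln((1+r)/(1−r)) = ½·ln(3.6512) = 0.6475.
n = ((z_{α/2} + z_β)/C)² + 3.
(1.960 + 0.524) / 0.6475 = 2.484 / 0.6475 = 3.836.
n = 3.836² + 3 = 14.72 + 3 = 17.7.
Round up.

n = 18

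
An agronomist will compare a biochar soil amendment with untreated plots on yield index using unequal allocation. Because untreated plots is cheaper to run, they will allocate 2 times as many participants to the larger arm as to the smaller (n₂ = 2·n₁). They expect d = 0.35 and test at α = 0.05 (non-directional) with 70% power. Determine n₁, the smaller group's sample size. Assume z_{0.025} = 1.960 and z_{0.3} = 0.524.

n₁ = 76

With allocation ratio k = n₂/n₁ = 2, Var(x̄₁−x̄₂) = σ²(1/n₁ + 1/(k·n₁)) = σ²·(k+1)/(k·n₁).
So n₁ = (1 + 1/k)·((z_{α/2} + z_β)/d)² = 1.500 × (2.484/0.35)².
n₁ = 1.500 × 50.37 = 75.6.
Round up: n₁ = 76, giving n₂ = 2 × 76 = 152.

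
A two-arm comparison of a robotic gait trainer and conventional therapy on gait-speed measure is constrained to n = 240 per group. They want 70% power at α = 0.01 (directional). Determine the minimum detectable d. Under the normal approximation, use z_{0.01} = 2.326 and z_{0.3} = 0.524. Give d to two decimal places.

d_min ≈ 0.26

For two independent groups of n = 240 each: d_min = (z_{α} + z_β)·√(2/n).
z-sum = 2.326 + 0.524 = 2.850.
d_min = 2.850 × √(2/240) = 2.850 × 0.0913 = 0.260.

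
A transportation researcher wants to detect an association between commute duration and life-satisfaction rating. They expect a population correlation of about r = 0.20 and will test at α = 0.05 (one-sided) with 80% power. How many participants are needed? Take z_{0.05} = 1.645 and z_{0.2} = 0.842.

Fisher's z: C = ½·ln((1+r)/(1−r)) = ½·ln(1.5000) = 0.2027.
n = ((z_{α} + z_β)/C)² + 3.
(1.645 + 0.842) / 0.2027 = 2.487 / 0.2027 = 12.269.
n = 12.269² + 3 = 150.54 + 3 = 153.5.
Round up.

n = 154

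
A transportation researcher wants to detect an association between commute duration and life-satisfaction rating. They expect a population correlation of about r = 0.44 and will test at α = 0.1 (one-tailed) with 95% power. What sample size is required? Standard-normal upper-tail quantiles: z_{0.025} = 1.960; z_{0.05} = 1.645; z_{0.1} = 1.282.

n = 42

Fisher's z: C = ½·ln((1+r)/(1−r)) = ½·ln(2.5714) = 0.4722.
n = ((z_{α} + z_β)/C)² + 3.
(1.282 + 1.645) / 0.4722 = 2.927 / 0.4722 = 6.199.
n = 6.199² + 3 = 38.42 + 3 = 41.4.
Round up.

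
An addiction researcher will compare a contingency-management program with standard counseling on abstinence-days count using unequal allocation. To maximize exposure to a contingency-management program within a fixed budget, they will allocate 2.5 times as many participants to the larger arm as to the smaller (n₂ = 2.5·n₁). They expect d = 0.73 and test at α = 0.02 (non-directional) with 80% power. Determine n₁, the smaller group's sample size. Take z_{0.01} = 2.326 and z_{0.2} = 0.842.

n₁ = 27

With allocation ratio k = n₂/n₁ = 2.5, Var(x̄₁−x̄₂) = σ²(1/n₁ + 1/(k·n₁)) = σ²·(k+1)/(k·n₁).
So n₁ = (1 + 1/k)·((z_{α/2} + z_β)/d)² = 1.400 × (3.168/0.73)².
n₁ = 1.400 × 18.83 = 26.4.
Round up: n₁ = 27, giving n₂ = ⌈2.5 × 27⌉ = ⌈67.5⌉ = 68.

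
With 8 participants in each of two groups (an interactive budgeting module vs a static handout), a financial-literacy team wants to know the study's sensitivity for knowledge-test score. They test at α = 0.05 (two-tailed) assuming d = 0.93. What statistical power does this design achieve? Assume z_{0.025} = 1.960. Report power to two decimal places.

For two equal groups, power = Φ(d·√(n/2) − z_{α/2}).
d·√(n/2) = 0.93 × √(8/2) = 0.93 × 2.000 = 1.860.
z_β = 1.860 − 1.960 = -0.100.
Power = Φ(-0.100) = 0.460.

power ≈ 0.46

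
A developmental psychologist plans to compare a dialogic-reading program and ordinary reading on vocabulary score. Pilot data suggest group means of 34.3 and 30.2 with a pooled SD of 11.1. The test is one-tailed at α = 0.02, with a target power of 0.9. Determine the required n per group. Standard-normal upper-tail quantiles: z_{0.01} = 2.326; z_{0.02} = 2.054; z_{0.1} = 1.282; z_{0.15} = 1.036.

n = 164 per group

Cohen's d = |M₁ − M₂| / SD_pooled = |34.3 − 30.2| / 11.1 = 4.1 / 11.1 = 0.369.
For two independent groups with equal n: n = 2·((z_{α} + z_β) / d)².
z_{α} + z_β = 2.054 + 1.282 = 3.336.
n = 2 × (3.336 / 0.369)² = 2 × 9.041² = 2 × 81.73 = 163.5.
Round up to the next whole participant.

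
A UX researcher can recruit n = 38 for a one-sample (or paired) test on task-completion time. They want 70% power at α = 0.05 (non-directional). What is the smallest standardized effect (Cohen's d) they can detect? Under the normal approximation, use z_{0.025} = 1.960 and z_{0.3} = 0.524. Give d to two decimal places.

d_min ≈ 0.40

For a single sample (or paired design) of n = 38: d_min = (z_{α/2} + z_β)/√n.
z-sum = 1.960 + 0.524 = 2.484.
d_min = 2.484 / √38 = 2.484 / 6.164 = 0.403.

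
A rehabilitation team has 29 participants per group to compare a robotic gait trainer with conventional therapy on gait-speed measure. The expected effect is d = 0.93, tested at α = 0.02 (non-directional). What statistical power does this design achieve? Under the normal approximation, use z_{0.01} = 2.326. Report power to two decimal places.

For two equal groups, power = Φ(d·√(n/2) − z_{α/2}).
d·√(n/2) = 0.93 × √(29/2) = 0.93 × 3.808 = 3.541.
z_β = 3.541 − 2.326 = 1.215.
Power = Φ(1.215) = 0.888.

power ≈ 0.89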